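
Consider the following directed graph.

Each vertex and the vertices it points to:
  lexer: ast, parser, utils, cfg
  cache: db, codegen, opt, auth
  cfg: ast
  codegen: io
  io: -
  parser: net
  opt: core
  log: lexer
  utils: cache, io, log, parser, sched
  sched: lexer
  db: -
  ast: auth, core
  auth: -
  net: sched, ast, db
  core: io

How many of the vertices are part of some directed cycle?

A vertex is on a directed cycle iff it belongs to a strongly connected component of size ≥ 2 (or has a self-loop).
The vertices on cycles are {log, net, lexer, sched, utils, parser} — 6 in total.

6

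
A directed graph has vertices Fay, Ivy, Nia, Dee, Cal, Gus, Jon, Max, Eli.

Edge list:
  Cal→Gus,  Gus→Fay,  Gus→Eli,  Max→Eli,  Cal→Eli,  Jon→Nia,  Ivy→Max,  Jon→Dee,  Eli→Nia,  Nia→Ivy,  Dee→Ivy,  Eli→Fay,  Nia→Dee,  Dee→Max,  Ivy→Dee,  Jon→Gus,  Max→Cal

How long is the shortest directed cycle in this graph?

2

For each vertex v, BFS finds the shortest path from v back to v.
The shortest such closed walk is Dee → Ivy → Dee, length 2.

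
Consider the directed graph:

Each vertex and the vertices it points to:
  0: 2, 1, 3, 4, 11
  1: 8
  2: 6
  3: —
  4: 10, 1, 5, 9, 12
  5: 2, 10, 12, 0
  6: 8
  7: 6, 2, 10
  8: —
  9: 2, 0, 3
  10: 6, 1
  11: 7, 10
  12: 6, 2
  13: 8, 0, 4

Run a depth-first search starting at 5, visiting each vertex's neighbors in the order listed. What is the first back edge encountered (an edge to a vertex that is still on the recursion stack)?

4->5

DFS from 5 (visiting each vertex's neighbors in the order listed); mark gray on enter, black on exit:
5 gray
  2 gray
    6 gray
      8 gray
      8 black
    6 black
  2 black
  10 gray
    10→6: 6 black — skip
    1 gray
      1→8: 8 black — skip
    1 black
  10 black
  12 gray
    12→6: 6 black — skip
    12→2: 2 black — skip
  12 black
  0 gray
    0→2: 2 black — skip
    0→1: 1 black — skip
    3 gray
    3 black
    4 gray
      4→10: 10 black — skip
      4→1: 1 black — skip
      4→5: 5 is gray → back edge
First back edge: 4 → 5.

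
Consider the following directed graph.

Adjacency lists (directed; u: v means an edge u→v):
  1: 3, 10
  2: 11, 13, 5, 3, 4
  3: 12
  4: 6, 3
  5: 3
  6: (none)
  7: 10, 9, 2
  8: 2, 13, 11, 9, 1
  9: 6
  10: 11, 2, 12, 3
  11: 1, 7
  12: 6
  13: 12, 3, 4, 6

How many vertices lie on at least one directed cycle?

5

A vertex is on a directed cycle iff it belongs to a strongly connected component of size ≥ 2 (or has a self-loop).
The vertices on cycles are {1, 2, 7, 10, 11} — 5 in total.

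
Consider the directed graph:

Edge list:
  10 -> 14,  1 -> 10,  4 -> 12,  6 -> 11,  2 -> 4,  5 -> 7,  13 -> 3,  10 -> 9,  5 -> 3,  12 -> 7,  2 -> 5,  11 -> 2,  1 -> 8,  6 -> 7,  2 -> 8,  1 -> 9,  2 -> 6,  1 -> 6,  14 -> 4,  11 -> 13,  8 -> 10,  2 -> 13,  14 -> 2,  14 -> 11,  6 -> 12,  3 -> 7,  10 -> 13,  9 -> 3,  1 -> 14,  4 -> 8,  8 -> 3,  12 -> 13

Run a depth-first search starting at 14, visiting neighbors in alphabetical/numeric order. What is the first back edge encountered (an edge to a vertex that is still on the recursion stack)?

10->14

DFS from 14 (visiting neighbors in alphabetical/numeric order); mark gray on enter, black on exit:
14 gray
  2 gray
    4 gray
      8 gray
        3 gray
          7 gray
          7 black
        3 black
        10 gray
          9 gray
            9→3: 3 black — skip
          9 black
          13 gray
            13→3: 3 black — skip
          13 black
          10→14: 14 is gray → back edge
First back edge: 10 → 14.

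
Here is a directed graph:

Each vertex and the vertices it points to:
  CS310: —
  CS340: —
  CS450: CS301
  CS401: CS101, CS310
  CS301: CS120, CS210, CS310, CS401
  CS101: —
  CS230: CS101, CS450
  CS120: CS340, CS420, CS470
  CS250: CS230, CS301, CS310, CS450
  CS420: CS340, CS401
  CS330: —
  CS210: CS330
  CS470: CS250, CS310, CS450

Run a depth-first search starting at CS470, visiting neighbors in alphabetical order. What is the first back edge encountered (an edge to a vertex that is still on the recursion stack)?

DFS from CS470 (visiting neighbors in alphabetical order); mark gray on enter, black on exit:
CS470 gray
  CS250 gray
    CS230 gray
      CS101 gray
      CS101 black
      CS450 gray
        CS301 gray
          CS120 gray
            CS340 gray
            CS340 black
            CS420 gray
              CS420→CS340: CS340 black — skip
              CS401 gray
                CS401→CS101: CS101 black — skip
                CS310 gray
                CS310 black
              CS401 black
            CS420 black
            CS120→CS470: CS470 is gray → back edge
First back edge: CS120 → CS470.

CS120→CS470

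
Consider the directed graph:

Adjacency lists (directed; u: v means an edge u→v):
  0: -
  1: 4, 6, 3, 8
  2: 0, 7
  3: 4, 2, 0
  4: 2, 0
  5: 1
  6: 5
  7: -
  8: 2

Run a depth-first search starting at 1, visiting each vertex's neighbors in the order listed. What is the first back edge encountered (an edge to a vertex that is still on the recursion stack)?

5->1

DFS from 1 (visiting each vertex's neighbors in the order listed); mark gray on enter, black on exit:
1 gray
  4 gray
    2 gray
      0 gray
      0 black
      7 gray
      7 black
    2 black
    4→0: 0 black — skip
  4 black
  6 gray
    5 gray
      5→1: 1 is gray → back edge
First back edge: 5 → 1.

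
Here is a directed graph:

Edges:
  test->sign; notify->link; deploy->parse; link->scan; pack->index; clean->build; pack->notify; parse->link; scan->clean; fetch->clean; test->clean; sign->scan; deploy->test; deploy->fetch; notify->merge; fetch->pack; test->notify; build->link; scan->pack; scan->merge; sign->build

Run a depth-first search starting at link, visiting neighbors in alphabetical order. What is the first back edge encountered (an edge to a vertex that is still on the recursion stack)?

build->link

DFS from link (visiting neighbors in alphabetical order); mark gray on enter, black on exit:
link gray
  scan gray
    clean gray
      build gray
        build→link: link is gray → back edge
First back edge: build → link.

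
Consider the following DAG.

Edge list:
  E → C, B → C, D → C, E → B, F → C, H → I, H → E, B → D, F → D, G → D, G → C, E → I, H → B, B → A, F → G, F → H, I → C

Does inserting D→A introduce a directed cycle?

No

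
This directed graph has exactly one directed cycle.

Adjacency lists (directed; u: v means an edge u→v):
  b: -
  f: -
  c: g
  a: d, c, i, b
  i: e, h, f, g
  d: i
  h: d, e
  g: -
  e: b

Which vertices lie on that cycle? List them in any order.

DFS with gray/black marking from i:
i gray
  e gray
    b gray
    b black
  e black
  h gray
    d gray
      d→i: i is gray → back edge
Back edge closes the cycle i → h → d → i; its vertices are {d, h, i}.

d, h, i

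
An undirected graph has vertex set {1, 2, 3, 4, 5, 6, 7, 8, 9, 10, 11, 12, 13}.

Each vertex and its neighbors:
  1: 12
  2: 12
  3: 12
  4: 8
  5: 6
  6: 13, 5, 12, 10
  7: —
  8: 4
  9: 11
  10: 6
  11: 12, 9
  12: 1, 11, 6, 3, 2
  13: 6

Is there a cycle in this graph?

No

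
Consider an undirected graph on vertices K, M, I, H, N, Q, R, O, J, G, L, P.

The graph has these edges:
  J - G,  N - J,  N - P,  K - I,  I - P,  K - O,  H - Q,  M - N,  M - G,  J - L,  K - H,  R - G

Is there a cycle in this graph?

DFS, tracking each vertex's parent; an edge to a visited non-parent vertex closes a cycle.
Start from O:
visit O (parent –)
  visit K (parent O)
    visit I (parent K)
      I–K: parent, skip
      visit P (parent I)
        visit N (parent P)
          visit M (parent N)
            M–N: parent, skip
            visit G (parent M)
              G–M: parent, skip
              visit R (parent G)
                R–G: parent, skip
              visit J (parent G)
                visit L (parent J)
                  L–J: parent, skip
                J–N: N visited and ≠ parent → cycle
Cycle: N – M – G – J – N.

Yes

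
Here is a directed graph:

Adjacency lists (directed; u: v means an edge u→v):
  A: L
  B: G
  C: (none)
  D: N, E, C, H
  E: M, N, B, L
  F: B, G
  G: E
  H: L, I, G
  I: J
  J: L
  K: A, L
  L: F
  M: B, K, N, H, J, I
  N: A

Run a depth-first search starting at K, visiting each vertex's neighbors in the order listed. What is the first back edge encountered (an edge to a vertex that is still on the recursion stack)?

M->B

DFS from K (visiting each vertex's neighbors in the order listed); mark gray on enter, black on exit:
K gray
  A gray
    L gray
      F gray
        B gray
          G gray
            E gray
              M gray
                M→B: B is gray → back edge
First back edge: M → B.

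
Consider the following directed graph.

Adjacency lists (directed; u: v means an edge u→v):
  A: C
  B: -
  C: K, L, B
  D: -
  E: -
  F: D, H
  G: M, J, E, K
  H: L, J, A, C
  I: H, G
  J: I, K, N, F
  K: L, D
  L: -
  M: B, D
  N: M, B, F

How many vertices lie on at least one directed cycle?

A vertex is on a directed cycle iff it belongs to a strongly connected component of size ≥ 2 (or has a self-loop).
The vertices on cycles are {F, G, H, I, J, N} — 6 in total.

6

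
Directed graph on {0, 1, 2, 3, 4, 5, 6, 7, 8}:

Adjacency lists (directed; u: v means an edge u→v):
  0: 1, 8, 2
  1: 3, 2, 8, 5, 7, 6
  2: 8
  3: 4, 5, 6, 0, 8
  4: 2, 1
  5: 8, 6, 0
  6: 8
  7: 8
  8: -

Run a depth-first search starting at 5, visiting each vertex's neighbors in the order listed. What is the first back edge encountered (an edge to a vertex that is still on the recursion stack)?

4->1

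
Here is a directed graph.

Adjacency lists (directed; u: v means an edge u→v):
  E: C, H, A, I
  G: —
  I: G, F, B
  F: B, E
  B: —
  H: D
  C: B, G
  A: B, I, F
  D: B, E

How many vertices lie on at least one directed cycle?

6

A vertex is on a directed cycle iff it belongs to a strongly connected component of size ≥ 2 (or has a self-loop).
The vertices on cycles are {A, D, E, F, H, I} — 6 in total.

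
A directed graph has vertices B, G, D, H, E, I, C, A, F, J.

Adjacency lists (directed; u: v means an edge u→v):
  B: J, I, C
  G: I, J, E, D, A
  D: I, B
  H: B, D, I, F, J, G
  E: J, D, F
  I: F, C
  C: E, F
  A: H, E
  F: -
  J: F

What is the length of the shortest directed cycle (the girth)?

For each vertex v, BFS finds the shortest path from v back to v.
The shortest such closed walk is G → A → H → G, length 3.

3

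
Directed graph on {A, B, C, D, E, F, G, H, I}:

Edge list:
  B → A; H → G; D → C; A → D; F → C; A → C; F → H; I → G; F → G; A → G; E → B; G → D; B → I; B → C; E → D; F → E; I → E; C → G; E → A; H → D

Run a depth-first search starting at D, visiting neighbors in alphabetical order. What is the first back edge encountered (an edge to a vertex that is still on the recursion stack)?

G→D

DFS from D (visiting neighbors in alphabetical order); mark gray on enter, black on exit:
D gray
  C gray
    G gray
      G→D: D is gray → back edge
First back edge: G → D.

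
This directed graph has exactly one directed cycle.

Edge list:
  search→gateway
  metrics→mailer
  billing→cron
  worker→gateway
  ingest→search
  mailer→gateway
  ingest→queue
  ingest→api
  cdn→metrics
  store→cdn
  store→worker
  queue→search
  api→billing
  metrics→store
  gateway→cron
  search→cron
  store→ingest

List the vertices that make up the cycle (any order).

cdn, store, metrics

DFS with gray/black marking from cdn:
cdn gray
  metrics gray
    store gray
      store→cdn: cdn is gray → back edge
Back edge closes the cycle cdn → metrics → store → cdn; its vertices are {cdn, store, metrics}.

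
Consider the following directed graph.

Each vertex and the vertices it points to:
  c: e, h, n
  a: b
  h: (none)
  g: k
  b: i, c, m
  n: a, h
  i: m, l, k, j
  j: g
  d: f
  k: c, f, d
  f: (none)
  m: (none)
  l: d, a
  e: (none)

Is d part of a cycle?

No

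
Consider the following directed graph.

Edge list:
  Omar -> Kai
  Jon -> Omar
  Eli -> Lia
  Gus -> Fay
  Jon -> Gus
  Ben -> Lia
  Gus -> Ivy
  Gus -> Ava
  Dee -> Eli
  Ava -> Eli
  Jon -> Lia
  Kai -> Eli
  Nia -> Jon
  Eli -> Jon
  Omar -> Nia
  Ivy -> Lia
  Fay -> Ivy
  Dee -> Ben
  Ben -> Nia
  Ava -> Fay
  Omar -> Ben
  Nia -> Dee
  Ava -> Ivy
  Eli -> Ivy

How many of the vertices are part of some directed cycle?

9

A vertex is on a directed cycle iff it belongs to a strongly connected component of size ≥ 2 (or has a self-loop).
The vertices on cycles are {Ava, Ben, Dee, Eli, Gus, Jon, Kai, Nia, Omar} — 9 in total.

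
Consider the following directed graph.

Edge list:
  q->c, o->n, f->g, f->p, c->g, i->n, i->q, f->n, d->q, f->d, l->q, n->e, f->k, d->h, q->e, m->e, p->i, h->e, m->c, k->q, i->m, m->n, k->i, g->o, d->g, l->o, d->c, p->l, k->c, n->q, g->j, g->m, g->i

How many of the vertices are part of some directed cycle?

A vertex is on a directed cycle iff it belongs to a strongly connected component of size ≥ 2 (or has a self-loop).
The vertices on cycles are {c, g, i, m, n, o, q} — 7 in total.

7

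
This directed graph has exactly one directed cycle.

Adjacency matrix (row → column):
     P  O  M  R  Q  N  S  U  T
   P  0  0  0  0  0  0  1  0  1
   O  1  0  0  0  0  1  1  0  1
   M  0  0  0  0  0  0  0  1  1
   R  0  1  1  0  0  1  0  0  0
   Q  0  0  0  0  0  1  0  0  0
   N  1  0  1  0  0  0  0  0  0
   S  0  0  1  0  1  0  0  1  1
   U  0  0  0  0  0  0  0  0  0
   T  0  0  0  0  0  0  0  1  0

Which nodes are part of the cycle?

N, P, Q, S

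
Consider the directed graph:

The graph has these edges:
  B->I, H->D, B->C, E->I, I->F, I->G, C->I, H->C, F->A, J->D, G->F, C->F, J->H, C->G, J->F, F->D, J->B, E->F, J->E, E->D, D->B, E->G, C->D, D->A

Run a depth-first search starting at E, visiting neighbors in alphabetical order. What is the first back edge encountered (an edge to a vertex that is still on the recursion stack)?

DFS from E (visiting neighbors in alphabetical order); mark gray on enter, black on exit:
E gray
  D gray
    A gray
    A black
    B gray
      C gray
        C→D: D is gray → back edge
First back edge: C → D.

C->D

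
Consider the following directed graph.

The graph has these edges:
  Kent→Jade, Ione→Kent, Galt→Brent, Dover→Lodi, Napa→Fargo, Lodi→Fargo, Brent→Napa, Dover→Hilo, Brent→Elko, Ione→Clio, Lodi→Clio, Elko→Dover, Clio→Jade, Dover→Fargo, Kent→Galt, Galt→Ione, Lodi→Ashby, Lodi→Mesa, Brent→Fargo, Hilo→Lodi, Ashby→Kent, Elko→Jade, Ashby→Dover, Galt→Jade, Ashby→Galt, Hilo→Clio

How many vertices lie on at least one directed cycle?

A vertex is on a directed cycle iff it belongs to a strongly connected component of size ≥ 2 (or has a self-loop).
The vertices on cycles are {Elko, Galt, Hilo, Ione, Kent, Lodi, Ashby, Brent, Dover} — 9 in total.

9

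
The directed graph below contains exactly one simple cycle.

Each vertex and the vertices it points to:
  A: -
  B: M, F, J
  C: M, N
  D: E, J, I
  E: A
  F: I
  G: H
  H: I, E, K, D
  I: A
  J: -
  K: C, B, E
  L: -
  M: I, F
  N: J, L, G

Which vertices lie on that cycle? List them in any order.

DFS with gray/black marking from H:
H gray
  I gray
    A gray
    A black
  I black
  E gray
    E→A: A black — skip
  E black
  K gray
    C gray
      M gray
        M→I: I black — skip
        F gray
          F→I: I black — skip
        F black
      M black
      N gray
        J gray
        J black
        L gray
        L black
        G gray
          G→H: H is gray → back edge
Back edge closes the cycle H → K → C → N → G → H; its vertices are {C, G, H, K, N}.

C, G, H, K, N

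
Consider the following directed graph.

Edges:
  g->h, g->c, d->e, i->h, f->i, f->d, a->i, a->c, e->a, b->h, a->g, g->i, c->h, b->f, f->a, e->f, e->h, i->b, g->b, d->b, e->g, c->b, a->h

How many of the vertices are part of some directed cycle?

A vertex is on a directed cycle iff it belongs to a strongly connected component of size ≥ 2 (or has a self-loop).
The vertices on cycles are {a, b, c, d, e, f, g, i} — 8 in total.

8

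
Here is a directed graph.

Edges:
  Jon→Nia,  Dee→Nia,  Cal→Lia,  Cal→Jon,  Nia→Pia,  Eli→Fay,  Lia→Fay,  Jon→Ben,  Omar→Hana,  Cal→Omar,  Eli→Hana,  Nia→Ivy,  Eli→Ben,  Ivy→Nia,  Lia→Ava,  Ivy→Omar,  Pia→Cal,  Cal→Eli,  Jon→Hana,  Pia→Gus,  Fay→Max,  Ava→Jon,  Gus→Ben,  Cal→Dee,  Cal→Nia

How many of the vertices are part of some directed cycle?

8

A vertex is on a directed cycle iff it belongs to a strongly connected component of size ≥ 2 (or has a self-loop).
The vertices on cycles are {Ava, Cal, Dee, Ivy, Jon, Lia, Nia, Pia} — 8 in total.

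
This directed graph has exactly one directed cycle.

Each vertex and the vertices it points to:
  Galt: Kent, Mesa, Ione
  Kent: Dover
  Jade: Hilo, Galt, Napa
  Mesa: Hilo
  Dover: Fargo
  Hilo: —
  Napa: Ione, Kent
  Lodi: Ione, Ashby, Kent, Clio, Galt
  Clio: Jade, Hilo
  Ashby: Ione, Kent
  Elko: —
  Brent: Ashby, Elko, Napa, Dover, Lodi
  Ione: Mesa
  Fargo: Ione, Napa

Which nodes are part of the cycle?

Kent, Napa, Dover, Fargo

DFS with gray/black marking from Dover:
Dover gray
  Fargo gray
    Ione gray
      Mesa gray
        Hilo gray
        Hilo black
      Mesa black
    Ione black
    Napa gray
      Napa→Ione: Ione black — skip
      Kent gray
        Kent→Dover: Dover is gray → back edge
Back edge closes the cycle Dover → Fargo → Napa → Kent → Dover; its vertices are {Kent, Napa, Dover, Fargo}.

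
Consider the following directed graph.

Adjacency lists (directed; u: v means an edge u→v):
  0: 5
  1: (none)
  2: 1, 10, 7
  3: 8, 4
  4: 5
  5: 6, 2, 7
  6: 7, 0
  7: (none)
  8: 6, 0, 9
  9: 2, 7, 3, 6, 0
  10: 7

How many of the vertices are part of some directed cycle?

6

A vertex is on a directed cycle iff it belongs to a strongly connected component of size ≥ 2 (or has a self-loop).
The vertices on cycles are {0, 3, 5, 6, 8, 9} — 6 in total.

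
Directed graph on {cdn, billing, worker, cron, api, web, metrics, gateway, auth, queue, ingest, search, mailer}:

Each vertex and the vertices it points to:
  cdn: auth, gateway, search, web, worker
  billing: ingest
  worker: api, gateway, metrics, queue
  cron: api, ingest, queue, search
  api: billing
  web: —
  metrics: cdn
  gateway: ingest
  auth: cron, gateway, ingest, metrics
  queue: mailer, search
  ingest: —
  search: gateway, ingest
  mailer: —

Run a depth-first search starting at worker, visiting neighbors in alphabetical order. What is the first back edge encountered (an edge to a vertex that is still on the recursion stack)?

auth->metrics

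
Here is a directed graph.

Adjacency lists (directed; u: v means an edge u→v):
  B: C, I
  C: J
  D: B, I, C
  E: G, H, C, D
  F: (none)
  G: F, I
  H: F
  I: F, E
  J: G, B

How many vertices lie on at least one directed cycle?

A vertex is on a directed cycle iff it belongs to a strongly connected component of size ≥ 2 (or has a self-loop).
The vertices on cycles are {B, C, D, E, G, I, J} — 7 in total.

7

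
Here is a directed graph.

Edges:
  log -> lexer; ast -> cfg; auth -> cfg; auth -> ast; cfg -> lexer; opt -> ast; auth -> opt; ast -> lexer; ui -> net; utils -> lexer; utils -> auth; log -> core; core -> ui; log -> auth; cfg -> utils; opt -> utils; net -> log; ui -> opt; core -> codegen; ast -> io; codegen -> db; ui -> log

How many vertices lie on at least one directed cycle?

9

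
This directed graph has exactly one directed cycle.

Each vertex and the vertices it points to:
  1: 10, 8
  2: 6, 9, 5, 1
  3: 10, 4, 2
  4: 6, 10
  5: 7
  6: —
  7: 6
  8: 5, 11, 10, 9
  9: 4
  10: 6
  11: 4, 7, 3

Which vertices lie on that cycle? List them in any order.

1, 2, 3, 8, 11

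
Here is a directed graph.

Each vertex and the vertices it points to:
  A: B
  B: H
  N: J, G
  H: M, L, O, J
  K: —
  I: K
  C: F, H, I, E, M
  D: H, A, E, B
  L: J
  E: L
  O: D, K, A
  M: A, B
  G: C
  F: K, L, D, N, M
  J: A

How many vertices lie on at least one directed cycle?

A vertex is on a directed cycle iff it belongs to a strongly connected component of size ≥ 2 (or has a self-loop).
The vertices on cycles are {A, B, C, D, E, F, G, H, J, L, M, N, O} — 13 in total.

13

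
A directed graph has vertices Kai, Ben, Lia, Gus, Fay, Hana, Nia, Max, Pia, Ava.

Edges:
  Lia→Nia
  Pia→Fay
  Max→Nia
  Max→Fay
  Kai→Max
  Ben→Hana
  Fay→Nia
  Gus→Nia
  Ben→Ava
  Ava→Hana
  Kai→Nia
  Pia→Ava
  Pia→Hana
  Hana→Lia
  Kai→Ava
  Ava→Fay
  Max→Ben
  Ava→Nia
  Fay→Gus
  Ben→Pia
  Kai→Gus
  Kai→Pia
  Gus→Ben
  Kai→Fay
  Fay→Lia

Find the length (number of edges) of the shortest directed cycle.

4

For each vertex v, BFS finds the shortest path from v back to v.
The shortest such closed walk is Pia → Fay → Gus → Ben → Pia, length 4.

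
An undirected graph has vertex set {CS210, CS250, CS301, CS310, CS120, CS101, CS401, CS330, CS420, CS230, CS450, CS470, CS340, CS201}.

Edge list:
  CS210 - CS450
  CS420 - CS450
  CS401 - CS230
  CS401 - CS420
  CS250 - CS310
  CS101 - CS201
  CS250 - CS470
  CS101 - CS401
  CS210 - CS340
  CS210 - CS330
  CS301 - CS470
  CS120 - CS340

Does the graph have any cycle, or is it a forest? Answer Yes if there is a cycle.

No

DFS, tracking each vertex's parent; an edge to a visited non-parent vertex closes a cycle.
Start from CS301:
visit CS301 (parent –)
  visit CS470 (parent CS301)
    visit CS250 (parent CS470)
      CS250–CS470: parent, skip
      visit CS310 (parent CS250)
        CS310–CS250: parent, skip
    CS470–CS301: parent, skip
visit CS210 (parent –)
  visit CS340 (parent CS210)
    CS340–CS210: parent, skip
    visit CS120 (parent CS340)
      CS120–CS340: parent, skip
  visit CS450 (parent CS210)
    visit CS420 (parent CS450)
      CS420–CS450: parent, skip
      visit CS401 (parent CS420)
        CS401–CS420: parent, skip
        visit CS230 (parent CS401)
          CS230–CS401: parent, skip
        visit CS101 (parent CS401)
          CS101–CS401: parent, skip
          visit CS201 (parent CS101)
            CS201–CS101: parent, skip
    CS450–CS210: parent, skip
  visit CS330 (parent CS210)
    CS330–CS210: parent, skip
No non-parent visited neighbor found — the graph is a forest.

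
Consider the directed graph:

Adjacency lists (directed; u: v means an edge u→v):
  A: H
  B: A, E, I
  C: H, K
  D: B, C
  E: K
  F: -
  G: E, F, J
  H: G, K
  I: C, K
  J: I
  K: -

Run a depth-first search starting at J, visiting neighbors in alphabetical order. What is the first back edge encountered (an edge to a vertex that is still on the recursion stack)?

G→J

DFS from J (visiting neighbors in alphabetical order); mark gray on enter, black on exit:
J gray
  I gray
    C gray
      H gray
        G gray
          E gray
            K gray
            K black
          E black
          F gray
          F black
          G→J: J is gray → back edge
First back edge: G → J.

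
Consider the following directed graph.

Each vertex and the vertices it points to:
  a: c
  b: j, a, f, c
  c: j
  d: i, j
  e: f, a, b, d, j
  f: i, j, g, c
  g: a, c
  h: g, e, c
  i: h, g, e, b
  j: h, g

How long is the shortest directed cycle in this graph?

3

For each vertex v, BFS finds the shortest path from v back to v.
The shortest such closed walk is i → b → f → i, length 3.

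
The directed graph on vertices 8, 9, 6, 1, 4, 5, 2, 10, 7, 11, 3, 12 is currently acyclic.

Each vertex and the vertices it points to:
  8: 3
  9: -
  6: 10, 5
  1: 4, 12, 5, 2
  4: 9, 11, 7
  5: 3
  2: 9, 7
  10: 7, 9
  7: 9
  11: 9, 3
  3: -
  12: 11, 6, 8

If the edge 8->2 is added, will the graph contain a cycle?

No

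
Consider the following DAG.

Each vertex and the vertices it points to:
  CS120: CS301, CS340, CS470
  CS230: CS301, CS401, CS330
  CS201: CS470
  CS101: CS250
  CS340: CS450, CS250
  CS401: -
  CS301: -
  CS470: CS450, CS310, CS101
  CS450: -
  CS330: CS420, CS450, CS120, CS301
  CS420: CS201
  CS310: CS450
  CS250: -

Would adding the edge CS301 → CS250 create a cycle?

No

Adding CS301→CS250 creates a cycle iff CS250 can already reach CS301.
Explore from CS250: no path reaches CS301. The graph stays acyclic.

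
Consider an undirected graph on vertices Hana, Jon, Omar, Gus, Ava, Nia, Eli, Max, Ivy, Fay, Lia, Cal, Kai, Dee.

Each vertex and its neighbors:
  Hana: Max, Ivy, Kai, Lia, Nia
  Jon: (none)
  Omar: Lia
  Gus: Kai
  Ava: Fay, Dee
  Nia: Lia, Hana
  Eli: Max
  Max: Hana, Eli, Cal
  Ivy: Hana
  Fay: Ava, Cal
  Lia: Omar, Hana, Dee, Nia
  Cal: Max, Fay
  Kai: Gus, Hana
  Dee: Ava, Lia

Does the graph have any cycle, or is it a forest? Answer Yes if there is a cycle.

DFS, tracking each vertex's parent; an edge to a visited non-parent vertex closes a cycle.
Start from Nia:
visit Nia (parent –)
  visit Lia (parent Nia)
    visit Omar (parent Lia)
      Omar–Lia: parent, skip
    visit Hana (parent Lia)
      visit Max (parent Hana)
        Max–Hana: parent, skip
        visit Eli (parent Max)
          Eli–Max: parent, skip
        visit Cal (parent Max)
          Cal–Max: parent, skip
          visit Fay (parent Cal)
            visit Ava (parent Fay)
              Ava–Fay: parent, skip
              visit Dee (parent Ava)
                Dee–Ava: parent, skip
                Dee–Lia: Lia visited and ≠ parent → cycle
Cycle: Lia – Hana – Max – Cal – Fay – Ava – Dee – Lia.

Yes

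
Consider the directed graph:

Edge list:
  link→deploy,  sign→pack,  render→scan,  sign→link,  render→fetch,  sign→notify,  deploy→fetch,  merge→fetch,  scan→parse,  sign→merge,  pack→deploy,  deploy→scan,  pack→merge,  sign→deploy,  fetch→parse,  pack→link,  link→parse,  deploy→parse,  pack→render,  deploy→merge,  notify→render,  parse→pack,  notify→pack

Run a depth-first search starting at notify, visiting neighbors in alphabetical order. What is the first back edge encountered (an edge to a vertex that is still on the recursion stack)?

DFS from notify (visiting neighbors in alphabetical order); mark gray on enter, black on exit:
notify gray
  pack gray
    deploy gray
      fetch gray
        parse gray
          parse→pack: pack is gray → back edge
First back edge: parse → pack.

parse->pack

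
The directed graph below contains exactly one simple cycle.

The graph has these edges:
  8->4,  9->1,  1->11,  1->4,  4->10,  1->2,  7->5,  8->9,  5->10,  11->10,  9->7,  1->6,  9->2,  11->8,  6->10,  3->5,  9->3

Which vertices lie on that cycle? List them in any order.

1, 8, 9, 11

DFS with gray/black marking from 9:
9 gray
  3 gray
    5 gray
      10 gray
      10 black
    5 black
  3 black
  7 gray
    7→5: 5 black — skip
  7 black
  1 gray
    4 gray
      4→10: 10 black — skip
    4 black
    2 gray
    2 black
    6 gray
      6→10: 10 black — skip
    6 black
    11 gray
      8 gray
        8→4: 4 black — skip
        8→9: 9 is gray → back edge
Back edge closes the cycle 9 → 1 → 11 → 8 → 9; its vertices are {1, 8, 9, 11}.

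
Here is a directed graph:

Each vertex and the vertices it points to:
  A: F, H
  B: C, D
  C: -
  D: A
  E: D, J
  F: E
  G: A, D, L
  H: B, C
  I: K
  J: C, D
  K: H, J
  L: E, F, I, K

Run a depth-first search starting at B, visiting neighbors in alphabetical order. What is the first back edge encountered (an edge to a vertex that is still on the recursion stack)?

DFS from B (visiting neighbors in alphabetical order); mark gray on enter, black on exit:
B gray
  C gray
  C black
  D gray
    A gray
      F gray
        E gray
          E→D: D is gray → back edge
First back edge: E → D.

E->D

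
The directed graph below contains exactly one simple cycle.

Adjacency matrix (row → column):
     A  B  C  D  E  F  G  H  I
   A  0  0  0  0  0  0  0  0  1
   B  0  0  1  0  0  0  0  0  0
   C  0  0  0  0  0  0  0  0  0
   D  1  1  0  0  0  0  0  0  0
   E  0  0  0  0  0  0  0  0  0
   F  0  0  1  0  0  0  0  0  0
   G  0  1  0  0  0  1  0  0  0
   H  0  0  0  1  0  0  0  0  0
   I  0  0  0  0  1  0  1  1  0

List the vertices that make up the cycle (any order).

A, D, H, I

DFS with gray/black marking from I:
I gray
  E gray
  E black
  H gray
    D gray
      B gray
        C gray
        C black
      B black
      A gray
        A→I: I is gray → back edge
Back edge closes the cycle I → H → D → A → I; its vertices are {A, D, H, I}.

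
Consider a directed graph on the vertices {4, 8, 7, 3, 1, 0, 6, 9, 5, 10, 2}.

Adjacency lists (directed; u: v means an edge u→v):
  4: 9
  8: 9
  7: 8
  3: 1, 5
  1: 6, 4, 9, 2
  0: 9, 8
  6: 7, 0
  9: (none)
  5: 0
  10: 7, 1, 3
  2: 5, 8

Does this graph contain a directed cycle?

DFS with white/gray/black marking, starting from 3:
3 gray
  1 gray
    6 gray
      7 gray
        8 gray
          9 gray
          9 black
        8 black
      7 black
      0 gray
        0→9: 9 black — skip
        0→8: 8 black — skip
      0 black
    6 black
    4 gray
      4→9: 9 black — skip
    4 black
    1→9: 9 black — skip
    2 gray
      5 gray
        5→0: 0 black — skip
      5 black
      2→8: 8 black — skip
    2 black
  1 black
  3→5: 5 black — skip
3 black
10 gray
  10→7: 7 black — skip
  10→1: 1 black — skip
  10→3: 3 black — skip
10 black
Every edge goes to a white or black vertex — no back edge, so the graph is acyclic.

No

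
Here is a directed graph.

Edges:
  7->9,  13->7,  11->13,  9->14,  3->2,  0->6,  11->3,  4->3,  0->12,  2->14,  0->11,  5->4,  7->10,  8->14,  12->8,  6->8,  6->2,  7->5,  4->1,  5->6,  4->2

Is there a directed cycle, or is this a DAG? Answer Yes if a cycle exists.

No

DFS with white/gray/black marking, starting from 4:
4 gray
  3 gray
    2 gray
      14 gray
      14 black
    2 black
  3 black
  1 gray
  1 black
  4→2: 2 black — skip
4 black
0 gray
  11 gray
    11→3: 3 black — skip
    13 gray
      7 gray
        5 gray
          6 gray
            6→2: 2 black — skip
            8 gray
              8→14: 14 black — skip
            8 black
          6 black
          5→4: 4 black — skip
        5 black
        10 gray
        10 black
        9 gray
          9→14: 14 black — skip
        9 black
      7 black
    13 black
  11 black
  12 gray
    12→8: 8 black — skip
  12 black
  0→6: 6 black — skip
0 black
Every edge goes to a white or black vertex — no back edge, so the graph is acyclic.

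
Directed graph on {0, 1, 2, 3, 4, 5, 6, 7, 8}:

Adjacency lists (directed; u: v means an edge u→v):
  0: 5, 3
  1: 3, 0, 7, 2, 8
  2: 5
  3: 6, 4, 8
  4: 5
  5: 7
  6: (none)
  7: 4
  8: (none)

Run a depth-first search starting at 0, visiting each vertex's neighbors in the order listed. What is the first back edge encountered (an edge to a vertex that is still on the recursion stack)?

4→5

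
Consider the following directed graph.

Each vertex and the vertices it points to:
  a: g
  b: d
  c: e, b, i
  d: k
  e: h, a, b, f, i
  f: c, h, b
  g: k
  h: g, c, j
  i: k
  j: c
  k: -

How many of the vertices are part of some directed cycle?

5

A vertex is on a directed cycle iff it belongs to a strongly connected component of size ≥ 2 (or has a self-loop).
The vertices on cycles are {c, e, f, h, j} — 5 in total.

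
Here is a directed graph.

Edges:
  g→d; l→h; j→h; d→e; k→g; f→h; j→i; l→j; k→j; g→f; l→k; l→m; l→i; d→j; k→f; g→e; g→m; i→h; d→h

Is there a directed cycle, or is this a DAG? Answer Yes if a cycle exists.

DFS with white/gray/black marking, starting from d:
d gray
  j gray
    i gray
      h gray
      h black
    i black
    j→h: h black — skip
  j black
  d→h: h black — skip
  e gray
  e black
d black
f gray
  f→h: h black — skip
f black
g gray
  g→d: d black — skip
  m gray
  m black
  g→f: f black — skip
  g→e: e black — skip
g black
k gray
  k→j: j black — skip
  k→f: f black — skip
  k→g: g black — skip
k black
l gray
  l→m: m black — skip
  l→k: k black — skip
  l→h: h black — skip
  l→j: j black — skip
  l→i: i black — skip
l black
Every edge goes to a white or black vertex — no back edge, so the graph is acyclic.

No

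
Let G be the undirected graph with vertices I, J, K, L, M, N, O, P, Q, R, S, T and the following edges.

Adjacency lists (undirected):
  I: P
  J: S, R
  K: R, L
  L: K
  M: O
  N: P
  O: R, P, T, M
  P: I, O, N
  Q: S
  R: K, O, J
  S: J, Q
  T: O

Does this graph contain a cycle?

No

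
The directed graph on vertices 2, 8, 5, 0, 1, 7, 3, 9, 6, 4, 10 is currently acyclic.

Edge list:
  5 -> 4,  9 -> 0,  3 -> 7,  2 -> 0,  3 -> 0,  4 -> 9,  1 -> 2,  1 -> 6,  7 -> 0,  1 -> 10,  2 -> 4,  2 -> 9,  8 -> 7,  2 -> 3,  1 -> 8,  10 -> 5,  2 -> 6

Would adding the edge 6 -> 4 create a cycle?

Adding 6→4 creates a cycle iff 4 can already reach 6.
Explore from 4: no path reaches 6. The graph stays acyclic.

No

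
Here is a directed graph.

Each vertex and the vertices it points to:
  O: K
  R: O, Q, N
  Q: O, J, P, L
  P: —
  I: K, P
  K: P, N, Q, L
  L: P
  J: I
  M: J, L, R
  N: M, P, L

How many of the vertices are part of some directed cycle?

8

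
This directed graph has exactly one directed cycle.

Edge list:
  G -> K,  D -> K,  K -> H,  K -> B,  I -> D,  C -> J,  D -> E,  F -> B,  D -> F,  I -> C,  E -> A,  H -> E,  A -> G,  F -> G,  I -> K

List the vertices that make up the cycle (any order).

A, E, G, H, K

DFS with gray/black marking from K:
K gray
  H gray
    E gray
      A gray
        G gray
          G→K: K is gray → back edge
Back edge closes the cycle K → H → E → A → G → K; its vertices are {A, E, G, H, K}.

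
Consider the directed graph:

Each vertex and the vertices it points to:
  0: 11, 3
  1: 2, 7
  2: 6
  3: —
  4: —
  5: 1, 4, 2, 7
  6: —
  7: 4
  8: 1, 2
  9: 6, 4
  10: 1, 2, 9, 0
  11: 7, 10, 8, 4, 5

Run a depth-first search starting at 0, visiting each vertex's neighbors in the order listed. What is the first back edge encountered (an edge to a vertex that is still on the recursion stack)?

DFS from 0 (visiting each vertex's neighbors in the order listed); mark gray on enter, black on exit:
0 gray
  11 gray
    7 gray
      4 gray
      4 black
    7 black
    10 gray
      1 gray
        2 gray
          6 gray
          6 black
        2 black
        1→7: 7 black — skip
      1 black
      10→2: 2 black — skip
      9 gray
        9→6: 6 black — skip
        9→4: 4 black — skip
      9 black
      10→0: 0 is gray → back edge
First back edge: 10 → 0.

10->0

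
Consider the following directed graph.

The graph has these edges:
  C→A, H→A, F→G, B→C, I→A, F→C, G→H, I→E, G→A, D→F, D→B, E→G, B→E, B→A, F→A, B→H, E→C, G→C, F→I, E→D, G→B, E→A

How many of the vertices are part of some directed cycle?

6

A vertex is on a directed cycle iff it belongs to a strongly connected component of size ≥ 2 (or has a self-loop).
The vertices on cycles are {B, D, E, F, G, I} — 6 in total.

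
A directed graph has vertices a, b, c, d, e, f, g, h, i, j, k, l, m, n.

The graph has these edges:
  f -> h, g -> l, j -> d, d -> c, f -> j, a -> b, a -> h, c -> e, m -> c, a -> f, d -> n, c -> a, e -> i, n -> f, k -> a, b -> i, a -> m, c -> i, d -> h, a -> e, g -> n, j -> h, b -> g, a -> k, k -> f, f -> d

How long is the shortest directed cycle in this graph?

2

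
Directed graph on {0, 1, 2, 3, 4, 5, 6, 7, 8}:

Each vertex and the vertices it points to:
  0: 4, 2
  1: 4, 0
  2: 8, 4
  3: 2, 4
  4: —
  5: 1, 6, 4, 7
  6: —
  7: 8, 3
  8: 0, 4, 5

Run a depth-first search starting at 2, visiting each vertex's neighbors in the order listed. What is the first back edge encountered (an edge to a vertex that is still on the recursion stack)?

0->2

DFS from 2 (visiting each vertex's neighbors in the order listed); mark gray on enter, black on exit:
2 gray
  8 gray
    0 gray
      4 gray
      4 black
      0→2: 2 is gray → back edge
First back edge: 0 → 2.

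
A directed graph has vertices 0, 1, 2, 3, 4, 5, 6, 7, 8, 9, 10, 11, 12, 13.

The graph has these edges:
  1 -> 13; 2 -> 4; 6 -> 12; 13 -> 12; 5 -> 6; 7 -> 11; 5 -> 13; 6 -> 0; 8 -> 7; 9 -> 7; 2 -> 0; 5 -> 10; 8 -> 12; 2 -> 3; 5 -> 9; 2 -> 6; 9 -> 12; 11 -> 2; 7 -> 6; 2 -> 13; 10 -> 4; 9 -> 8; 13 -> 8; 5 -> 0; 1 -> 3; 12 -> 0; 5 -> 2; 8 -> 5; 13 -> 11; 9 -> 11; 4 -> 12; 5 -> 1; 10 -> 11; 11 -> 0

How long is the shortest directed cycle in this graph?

3

For each vertex v, BFS finds the shortest path from v back to v.
The shortest such closed walk is 5 → 9 → 8 → 5, length 3.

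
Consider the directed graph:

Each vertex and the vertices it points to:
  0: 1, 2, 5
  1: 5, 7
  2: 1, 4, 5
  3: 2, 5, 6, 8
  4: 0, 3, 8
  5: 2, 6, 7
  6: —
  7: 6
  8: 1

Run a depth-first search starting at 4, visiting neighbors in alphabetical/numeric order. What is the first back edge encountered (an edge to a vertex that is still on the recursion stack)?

2->1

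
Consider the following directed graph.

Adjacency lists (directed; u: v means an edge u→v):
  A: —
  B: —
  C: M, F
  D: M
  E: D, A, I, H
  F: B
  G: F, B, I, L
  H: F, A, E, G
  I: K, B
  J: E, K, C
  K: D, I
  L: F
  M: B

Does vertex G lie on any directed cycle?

No

G lies on a cycle iff there is a path from G back to itself.
Exploring from G, it never reaches itself; equivalently, its strongly connected component is a singleton.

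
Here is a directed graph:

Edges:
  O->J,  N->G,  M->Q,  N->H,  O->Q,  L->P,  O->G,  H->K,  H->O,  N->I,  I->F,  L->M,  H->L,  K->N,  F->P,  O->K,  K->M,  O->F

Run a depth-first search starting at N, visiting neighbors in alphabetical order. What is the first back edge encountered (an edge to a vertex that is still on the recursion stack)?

K->N

DFS from N (visiting neighbors in alphabetical order); mark gray on enter, black on exit:
N gray
  G gray
  G black
  H gray
    K gray
      M gray
        Q gray
        Q black
      M black
      K→N: N is gray → back edge
First back edge: K → N.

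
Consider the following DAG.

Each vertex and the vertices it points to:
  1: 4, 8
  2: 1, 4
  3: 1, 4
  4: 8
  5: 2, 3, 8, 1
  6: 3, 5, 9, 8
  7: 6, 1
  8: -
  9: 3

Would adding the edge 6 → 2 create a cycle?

Adding 6→2 creates a cycle iff 2 can already reach 6.
Explore from 2: no path reaches 6. The graph stays acyclic.

No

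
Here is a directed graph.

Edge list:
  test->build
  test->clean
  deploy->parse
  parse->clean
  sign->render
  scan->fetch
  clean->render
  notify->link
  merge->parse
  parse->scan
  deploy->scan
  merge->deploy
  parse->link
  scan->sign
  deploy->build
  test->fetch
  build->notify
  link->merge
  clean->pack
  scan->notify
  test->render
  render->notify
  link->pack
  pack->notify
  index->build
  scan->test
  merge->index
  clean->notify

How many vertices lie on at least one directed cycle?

13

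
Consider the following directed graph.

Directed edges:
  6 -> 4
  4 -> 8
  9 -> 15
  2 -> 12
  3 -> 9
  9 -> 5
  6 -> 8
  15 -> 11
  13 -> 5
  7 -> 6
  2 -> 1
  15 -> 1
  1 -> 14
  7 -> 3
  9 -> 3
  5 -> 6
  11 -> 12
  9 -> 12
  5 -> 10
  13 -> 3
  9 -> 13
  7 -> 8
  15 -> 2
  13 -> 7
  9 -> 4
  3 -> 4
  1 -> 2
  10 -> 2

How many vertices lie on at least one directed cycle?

6

A vertex is on a directed cycle iff it belongs to a strongly connected component of size ≥ 2 (or has a self-loop).
The vertices on cycles are {1, 2, 3, 7, 9, 13} — 6 in total.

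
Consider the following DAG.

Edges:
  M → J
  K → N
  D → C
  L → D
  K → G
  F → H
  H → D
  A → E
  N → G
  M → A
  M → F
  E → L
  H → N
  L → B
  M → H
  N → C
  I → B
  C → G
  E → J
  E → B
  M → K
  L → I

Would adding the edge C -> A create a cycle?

Adding C→A creates a cycle iff A can already reach C.
Path from A: A → E → L → D → C.
So A → … → C → A is a cycle.

Yes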